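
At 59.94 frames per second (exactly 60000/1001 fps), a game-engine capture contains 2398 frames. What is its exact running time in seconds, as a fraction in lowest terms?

Running time = 2398 ÷ (60000/1001) = 2398 × 1001/60000 = 1200199/30000 s.

1200199/30000 seconds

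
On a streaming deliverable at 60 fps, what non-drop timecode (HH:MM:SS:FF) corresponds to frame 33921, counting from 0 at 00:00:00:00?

00:09:25:21

33921 ÷ 60 = 565 full seconds, remainder 21 frames.
565 s = 0 h 9 min 25 s.
Timecode: 00:09:25:21.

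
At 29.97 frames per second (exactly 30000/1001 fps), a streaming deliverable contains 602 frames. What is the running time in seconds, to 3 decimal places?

20.087 seconds

Running time = 602 × 1001/30000 = 301301/15000 s ≈ 20.087 s.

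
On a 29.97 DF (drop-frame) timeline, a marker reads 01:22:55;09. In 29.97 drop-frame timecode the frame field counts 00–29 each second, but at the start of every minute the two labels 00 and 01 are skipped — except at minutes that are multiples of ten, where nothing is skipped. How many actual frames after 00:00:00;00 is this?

149111

Complete 10-minute blocks: 8, each 17982 frames → 143856.
Remaining 2 whole minutes in the current block: 1800 + 1 × 1798 = 3598 frames.
Within the current minute: 55 × 30 + 9 − 2 = 1657 (labels ;00/;01 skipped at this minute). Total = 143856 + 3598 + 1657 = 149111.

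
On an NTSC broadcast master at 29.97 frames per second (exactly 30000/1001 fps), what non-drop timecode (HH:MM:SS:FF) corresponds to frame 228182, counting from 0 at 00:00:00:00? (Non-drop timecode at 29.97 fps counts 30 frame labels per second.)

228182 ÷ 30 = 7606 full seconds, remainder 2 frames.
7606 s = 2 h 6 min 46 s.
Timecode: 02:06:46:02.

02:06:46:02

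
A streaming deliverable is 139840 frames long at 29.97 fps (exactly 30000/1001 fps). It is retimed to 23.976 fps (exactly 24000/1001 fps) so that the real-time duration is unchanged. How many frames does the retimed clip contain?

Target frames = source frames × (target rate / source rate) = 139840 × (24000/1001)/(30000/1001) = 139840 × 4/5 = 111872.

111872 frames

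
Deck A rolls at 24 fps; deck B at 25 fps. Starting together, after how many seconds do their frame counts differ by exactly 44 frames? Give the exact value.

The gap grows by |25 − 24| = 1 frame per second.
Time for a 44-frame gap: 44 ÷ (1) = 44 s.

44 seconds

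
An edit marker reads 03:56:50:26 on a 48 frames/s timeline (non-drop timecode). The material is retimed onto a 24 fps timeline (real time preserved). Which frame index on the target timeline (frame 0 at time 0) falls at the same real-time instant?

frame 341053

Source frame index: (3×3600 + 56×60 + 50) × 48 + 26 = 682106.
Real time: 682106 / (48) = 341053/24 s.
Target frame: (341053/24) × (24) = 341053.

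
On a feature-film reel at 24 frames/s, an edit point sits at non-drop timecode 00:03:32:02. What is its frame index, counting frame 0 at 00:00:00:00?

Total seconds to the label: (0 × 3600 + 3 × 60 + 32) = 212.
Frame index = 212 × 24 + 2 = 5090.

frame 5090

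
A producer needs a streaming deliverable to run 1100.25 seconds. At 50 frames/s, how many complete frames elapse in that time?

Frames = 1100.25 × 50 = 110025/2 ≈ 55012.5000.
Complete frames: 55012.

55012 frames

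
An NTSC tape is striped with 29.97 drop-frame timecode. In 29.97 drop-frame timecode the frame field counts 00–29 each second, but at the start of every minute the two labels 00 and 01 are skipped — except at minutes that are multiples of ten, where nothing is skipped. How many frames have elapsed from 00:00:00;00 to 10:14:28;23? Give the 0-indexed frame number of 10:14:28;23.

Complete 10-minute blocks: 61, each 17982 frames → 1096902.
Remaining 4 whole minutes in the current block: 1800 + 3 × 1798 = 7194 frames.
Within the current minute: 28 × 30 + 23 − 2 = 861 (labels ;00/;01 skipped at this minute). Total = 1096902 + 7194 + 861 = 1104957.

1104957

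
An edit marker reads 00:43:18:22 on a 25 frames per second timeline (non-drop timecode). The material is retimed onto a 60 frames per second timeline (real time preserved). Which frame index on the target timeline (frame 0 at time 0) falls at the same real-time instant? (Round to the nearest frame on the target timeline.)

frame 155933

Source frame index: (0×3600 + 43×60 + 18) × 25 + 22 = 64972.
Real time: 64972 / (25) = 64972/25 s.
Target frame: (64972/25) × (60) = 779664/5 ≈ 155932.800 → 155933.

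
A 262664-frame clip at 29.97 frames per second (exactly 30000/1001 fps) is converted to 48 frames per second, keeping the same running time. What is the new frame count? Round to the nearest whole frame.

420683 frames

Frames at target rate = 262664 × (48) / (30000/1001) = 262926664/625 ≈ 420682.662.
Nearest whole frame: 420683.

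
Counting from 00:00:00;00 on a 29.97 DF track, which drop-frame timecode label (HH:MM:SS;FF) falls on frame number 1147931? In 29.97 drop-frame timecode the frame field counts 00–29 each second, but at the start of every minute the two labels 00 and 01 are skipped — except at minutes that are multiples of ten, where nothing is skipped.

10:38:22;21

Each 10-minute DF block holds 10 × 60 × 30 − 9 × 2 = 17982 frames. 1147931 ÷ 17982 → 63 full blocks, remainder 15065.
Within the partial block the first minute is 1800 frames and each further minute 1798, so 8 further minute boundaries passed. Total skipped labels = 18 × 63 + 2 × 8 = 1150.
Non-drop label index = 1147931 + 1150 = 1149081; at 30 labels/s that is 10:38:22:21, i.e. DF 10:38:22;21.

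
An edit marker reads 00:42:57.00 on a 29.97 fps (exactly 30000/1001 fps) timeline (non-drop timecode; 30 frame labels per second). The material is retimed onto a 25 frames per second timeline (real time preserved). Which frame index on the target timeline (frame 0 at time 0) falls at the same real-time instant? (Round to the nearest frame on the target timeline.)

frame 64489

Source frame index: (0×3600 + 42×60 + 57) × 30 + 0 = 77310.
Real time: 77310 / (30000/1001) = 2579577/1000 s.
Target frame: (2579577/1000) × (25) = 2579577/40 ≈ 64489.425 → 64489.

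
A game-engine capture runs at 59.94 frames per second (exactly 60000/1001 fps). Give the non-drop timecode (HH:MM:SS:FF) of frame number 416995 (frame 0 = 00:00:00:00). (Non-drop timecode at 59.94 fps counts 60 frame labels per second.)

416995 ÷ 60 = 6949 full seconds, remainder 55 frames.
6949 s = 1 h 55 min 49 s.
Timecode: 01:55:49:55.

01:55:49:55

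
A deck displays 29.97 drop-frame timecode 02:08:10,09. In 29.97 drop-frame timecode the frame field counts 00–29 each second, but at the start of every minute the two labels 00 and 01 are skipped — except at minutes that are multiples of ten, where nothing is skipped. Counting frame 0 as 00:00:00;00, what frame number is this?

230477

Complete 10-minute blocks: 12, each 17982 frames → 215784.
Remaining 8 whole minutes in the current block: 1800 + 7 × 1798 = 14386 frames.
Within the current minute: 10 × 30 + 9 − 2 = 307 (labels ;00/;01 skipped at this minute). Total = 215784 + 14386 + 307 = 230477.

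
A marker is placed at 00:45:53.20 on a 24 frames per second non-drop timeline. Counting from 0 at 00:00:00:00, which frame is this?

Total seconds to the label: (0 × 3600 + 45 × 60 + 53) = 2753.
Frame index = 2753 × 24 + 20 = 66092.

66092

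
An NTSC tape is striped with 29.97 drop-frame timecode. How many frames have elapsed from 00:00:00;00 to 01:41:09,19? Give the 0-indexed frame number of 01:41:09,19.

181907

Complete 10-minute blocks: 10, each 17982 frames → 179820.
Remaining 1 whole minute in the current block: 1800 + 0 × 1798 = 1800 frames.
Within the current minute: 9 × 30 + 19 − 2 = 287 (labels ;00/;01 skipped at this minute). Total = 179820 + 1800 + 287 = 181907.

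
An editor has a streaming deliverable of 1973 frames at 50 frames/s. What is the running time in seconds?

Running time = 1973 / (50) = 39.46 s.

39.46 seconds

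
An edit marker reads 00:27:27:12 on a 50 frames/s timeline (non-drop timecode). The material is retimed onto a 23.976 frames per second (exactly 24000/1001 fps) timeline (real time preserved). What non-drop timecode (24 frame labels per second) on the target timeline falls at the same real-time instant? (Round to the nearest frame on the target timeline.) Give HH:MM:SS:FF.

Source frame index: (0×3600 + 27×60 + 27) × 50 + 12 = 82362.
Real time: 82362 / (50) = 41181/25 s.
Target frame: (41181/25) × (24000/1001) = 5647680/143 ≈ 39494.266 → 39494.
At 24 labels/s: frame 39494 → 00:27:25:14.

00:27:25:14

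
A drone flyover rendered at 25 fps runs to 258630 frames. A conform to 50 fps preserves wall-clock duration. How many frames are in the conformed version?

517260 frames

Frames at target rate = 258630 × (50) / (25) = 517260.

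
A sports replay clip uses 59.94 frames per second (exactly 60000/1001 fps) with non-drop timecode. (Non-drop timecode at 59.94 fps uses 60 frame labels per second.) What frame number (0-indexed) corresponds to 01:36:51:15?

Total seconds to the label: (1 × 3600 + 36 × 60 + 51) = 5811.
Frame index = 5811 × 60 + 15 = 348675.

frame 348675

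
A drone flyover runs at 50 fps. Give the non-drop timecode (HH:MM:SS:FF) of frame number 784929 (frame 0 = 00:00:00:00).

784929 ÷ 50 = 15698 full seconds, remainder 29 frames.
15698 s = 4 h 21 min 38 s.
Timecode: 04:21:38:29.

04:21:38:29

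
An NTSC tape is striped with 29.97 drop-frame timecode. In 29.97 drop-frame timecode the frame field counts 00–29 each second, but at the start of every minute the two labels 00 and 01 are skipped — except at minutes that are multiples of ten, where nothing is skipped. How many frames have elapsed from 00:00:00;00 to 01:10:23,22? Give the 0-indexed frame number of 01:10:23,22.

Complete 10-minute blocks: 7, each 17982 frames → 125874.
Remaining 0 whole minutes in the current block: 0 frames.
Within the current minute: 23 × 30 + 22 = 712. Total = 125874 + 0 + 712 = 126586.

126586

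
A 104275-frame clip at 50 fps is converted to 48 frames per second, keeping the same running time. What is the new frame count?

100104 frames

Target frames = source frames × (target rate / source rate) = 104275 × (48)/(50) = 104275 × 24/25 = 100104.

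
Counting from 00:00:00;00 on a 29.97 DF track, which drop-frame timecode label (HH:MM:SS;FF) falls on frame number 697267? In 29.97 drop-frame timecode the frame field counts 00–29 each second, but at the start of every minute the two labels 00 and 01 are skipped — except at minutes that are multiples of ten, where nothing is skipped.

06:27:45;15

Ten DF minutes hold 17982 frames, so frame 697267 lies in block 38 (frames 683316–701297) with 13951 frames into that block.
The block's first minute is 1800 frames and the rest 1798 each; 13951 frames reaches minute 7, so 38 × 18 + 7 × 2 = 698 labels have been skipped so far.
Adding those back, label number 697267 + 698 = 697965 at 30 labels/s is 23265 s + 15 f = 6 h 27 min 45 s frame 15, i.e. 06:27:45;15.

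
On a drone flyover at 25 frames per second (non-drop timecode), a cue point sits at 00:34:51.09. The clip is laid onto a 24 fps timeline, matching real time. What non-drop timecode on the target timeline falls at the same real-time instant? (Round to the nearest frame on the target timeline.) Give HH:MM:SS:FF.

Source frame index: (0×3600 + 34×60 + 51) × 25 + 9 = 52284.
Real time: 52284 / (25) = 52284/25 s.
Target frame: (52284/25) × (24) = 1254816/25 ≈ 50192.640 → 50193.
At 24 labels/s: frame 50193 → 00:34:51:09.

00:34:51:09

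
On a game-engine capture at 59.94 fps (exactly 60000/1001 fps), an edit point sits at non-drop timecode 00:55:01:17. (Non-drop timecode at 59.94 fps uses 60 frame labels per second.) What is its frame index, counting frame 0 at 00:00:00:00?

198077

Total seconds to the label: (0 × 3600 + 55 × 60 + 1) = 3301.
Frame index = 3301 × 60 + 17 = 198077.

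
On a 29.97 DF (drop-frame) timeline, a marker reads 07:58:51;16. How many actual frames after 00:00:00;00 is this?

Complete 10-minute blocks: 47, each 17982 frames → 845154.
Remaining 8 whole minutes in the current block: 1800 + 7 × 1798 = 14386 frames.
Within the current minute: 51 × 30 + 16 − 2 = 1544 (labels ;00/;01 skipped at this minute). Total = 845154 + 14386 + 1544 = 861084.

861084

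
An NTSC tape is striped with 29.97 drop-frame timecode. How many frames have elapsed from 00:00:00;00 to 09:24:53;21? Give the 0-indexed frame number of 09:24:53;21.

1015795

As if non-drop at 30 labels/s: (9 × 3600 + 24 × 60 + 53) × 30 + 21 = 1016811.
Minute boundaries passed: 564; those not divisible by 10: 564 − 56 = 508; dropped labels = 2 × 508 = 1016.
Actual frame index = 1016811 − 1016 = 1015795.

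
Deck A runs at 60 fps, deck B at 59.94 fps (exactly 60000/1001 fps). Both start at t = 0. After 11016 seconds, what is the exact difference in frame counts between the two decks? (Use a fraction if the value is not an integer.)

660960/1001 frames

A emits 60 × 11016 = 660960 frames; B emits 60000/1001 × 11016 = 660960000/1001.
Difference = 660960/1001 frames (≈ 660.2997); B is behind A.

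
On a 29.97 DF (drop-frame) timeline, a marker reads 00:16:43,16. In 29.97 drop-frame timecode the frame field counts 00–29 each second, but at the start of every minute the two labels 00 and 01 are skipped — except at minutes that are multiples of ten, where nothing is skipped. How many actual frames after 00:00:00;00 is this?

Complete 10-minute blocks: 1, each 17982 frames → 17982.
Remaining 6 whole minutes in the current block: 1800 + 5 × 1798 = 10790 frames.
Within the current minute: 43 × 30 + 16 − 2 = 1304 (labels ;00/;01 skipped at this minute). Total = 17982 + 10790 + 1304 = 30076.

30076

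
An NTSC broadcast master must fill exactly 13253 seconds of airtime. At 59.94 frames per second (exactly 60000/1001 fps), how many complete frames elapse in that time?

Frames = 13253 × 60000/1001 = 795180000/1001 ≈ 794385.6144.
Complete frames: 794385.

794385 frames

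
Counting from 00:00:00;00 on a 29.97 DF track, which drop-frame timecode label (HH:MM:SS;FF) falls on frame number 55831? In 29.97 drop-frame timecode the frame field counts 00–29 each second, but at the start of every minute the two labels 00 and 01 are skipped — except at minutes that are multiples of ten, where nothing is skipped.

Each 10-minute DF block holds 10 × 60 × 30 − 9 × 2 = 17982 frames. 55831 ÷ 17982 → 3 full blocks, remainder 1885.
Within the partial block the first minute is 1800 frames and each further minute 1798, so 1 further minute boundary passed. Total skipped labels = 18 × 3 + 2 × 1 = 56.
Non-drop label index = 55831 + 56 = 55887; at 30 labels/s that is 00:31:02:27, i.e. DF 00:31:02;27.

00:31:02;27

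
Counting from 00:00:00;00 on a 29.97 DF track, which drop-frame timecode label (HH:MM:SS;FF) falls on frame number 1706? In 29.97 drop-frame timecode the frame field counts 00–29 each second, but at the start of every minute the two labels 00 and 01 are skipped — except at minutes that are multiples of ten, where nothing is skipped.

00:00:56;26

Ten DF minutes hold 17982 frames, so frame 1706 lies in block 0 (frames 0–17981) with 1706 frames into that block.
The block's first minute is 1800 frames and the rest 1798 each; 1706 frames reaches minute 0, so 0 × 18 + 0 × 2 = 0 labels have been skipped so far.
Adding those back, label number 1706 + 0 = 1706 at 30 labels/s is 56 s + 26 f = 0 h 0 min 56 s frame 26, i.e. 00:00:56;26.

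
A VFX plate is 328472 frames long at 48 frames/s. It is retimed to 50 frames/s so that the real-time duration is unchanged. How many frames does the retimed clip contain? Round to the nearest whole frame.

342158 frames

Frames at target rate = 328472 × (50) / (48) = 1026475/3 ≈ 342158.333.
Nearest whole frame: 342158.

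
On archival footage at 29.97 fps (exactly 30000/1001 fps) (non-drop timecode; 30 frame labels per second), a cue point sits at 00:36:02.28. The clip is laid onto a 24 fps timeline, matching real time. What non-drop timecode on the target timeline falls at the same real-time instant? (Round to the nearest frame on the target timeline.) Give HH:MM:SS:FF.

00:36:05:02

Source frame index: (0×3600 + 36×60 + 2) × 30 + 28 = 64888.
Real time: 64888 / (30000/1001) = 8119111/3750 s.
Target frame: (8119111/3750) × (24) = 32476444/625 ≈ 51962.310 → 51962.
At 24 labels/s: frame 51962 → 00:36:05:02.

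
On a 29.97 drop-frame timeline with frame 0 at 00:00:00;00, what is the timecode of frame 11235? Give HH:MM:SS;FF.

00:06:14;27

Ten DF minutes hold 17982 frames, so frame 11235 lies in block 0 (frames 0–17981) with 11235 frames into that block.
The block's first minute is 1800 frames and the rest 1798 each; 11235 frames reaches minute 6, so 0 × 18 + 6 × 2 = 12 labels have been skipped so far.
Adding those back, label number 11235 + 12 = 11247 at 30 labels/s is 374 s + 27 f = 0 h 6 min 14 s frame 27, i.e. 00:06:14;27.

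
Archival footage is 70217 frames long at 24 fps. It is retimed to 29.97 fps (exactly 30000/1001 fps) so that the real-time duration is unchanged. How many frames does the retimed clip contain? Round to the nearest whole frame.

87684 frames

Frames at target rate = 70217 × (30000/1001) / (24) = 12538750/143 ≈ 87683.566.
Nearest whole frame: 87684.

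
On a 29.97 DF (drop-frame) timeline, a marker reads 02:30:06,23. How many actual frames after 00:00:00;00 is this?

269933

Complete 10-minute blocks: 15, each 17982 frames → 269730.
Remaining 0 whole minutes in the current block: 0 frames.
Within the current minute: 6 × 30 + 23 = 203. Total = 269730 + 0 + 203 = 269933.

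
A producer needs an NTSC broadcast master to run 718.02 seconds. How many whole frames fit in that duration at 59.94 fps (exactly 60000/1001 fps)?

43038 frames

Frames = 718.02 × 60000/1001 = 43081200/1001 ≈ 43038.1618.
Complete frames: 43038.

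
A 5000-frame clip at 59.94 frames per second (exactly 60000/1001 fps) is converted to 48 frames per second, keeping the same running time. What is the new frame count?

4004 frames

Target frames = source frames × (target rate / source rate) = 5000 × (48)/(60000/1001) = 5000 × 1001/1250 = 4004.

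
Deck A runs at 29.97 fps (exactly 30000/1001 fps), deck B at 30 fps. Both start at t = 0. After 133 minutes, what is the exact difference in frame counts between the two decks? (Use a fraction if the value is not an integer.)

34200/143 frames

133 min = 7980 s.
A emits 30000/1001 × 7980 = 34200000/143 frames; B emits 30 × 7980 = 239400.
Difference = 34200/143 frames (≈ 239.1608); B is ahead of A.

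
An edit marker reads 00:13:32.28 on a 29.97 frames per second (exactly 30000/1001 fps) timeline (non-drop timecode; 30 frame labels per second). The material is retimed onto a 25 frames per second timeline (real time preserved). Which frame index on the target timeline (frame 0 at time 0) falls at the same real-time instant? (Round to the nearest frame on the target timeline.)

Source frame index: (0×3600 + 13×60 + 32) × 30 + 28 = 24388.
Real time: 24388 / (30000/1001) = 6103097/7500 s.
Target frame: (6103097/7500) × (25) = 6103097/300 ≈ 20343.657 → 20344.

frame 20344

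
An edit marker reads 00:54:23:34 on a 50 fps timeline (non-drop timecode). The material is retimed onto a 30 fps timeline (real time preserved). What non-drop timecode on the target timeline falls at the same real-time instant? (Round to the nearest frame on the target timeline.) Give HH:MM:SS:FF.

Source frame index: (0×3600 + 54×60 + 23) × 50 + 34 = 163184.
Real time: 163184 / (50) = 81592/25 s.
Target frame: (81592/25) × (30) = 489552/5 ≈ 97910.400 → 97910.
At 30 labels/s: frame 97910 → 00:54:23:20.

00:54:23:20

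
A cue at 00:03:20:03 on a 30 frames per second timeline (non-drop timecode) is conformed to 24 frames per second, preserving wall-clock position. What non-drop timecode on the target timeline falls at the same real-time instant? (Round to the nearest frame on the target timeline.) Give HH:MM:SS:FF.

00:03:20:02

Source frame index: (0×3600 + 3×60 + 20) × 30 + 3 = 6003.
Real time: 6003 / (30) = 2001/10 s.
Target frame: (2001/10) × (24) = 24012/5 ≈ 4802.400 → 4802.
At 24 labels/s: frame 4802 → 00:03:20:02.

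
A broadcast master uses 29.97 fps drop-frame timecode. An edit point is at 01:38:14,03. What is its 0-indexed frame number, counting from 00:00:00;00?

As if non-drop at 30 labels/s: (1 × 3600 + 38 × 60 + 14) × 30 + 3 = 176823.
Minute boundaries passed: 98; those not divisible by 10: 98 − 9 = 89; dropped labels = 2 × 89 = 178.
Actual frame index = 176823 − 178 = 176645.

176645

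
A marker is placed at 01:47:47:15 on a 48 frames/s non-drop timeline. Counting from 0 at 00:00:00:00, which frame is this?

frame 310431

Total seconds to the label: (1 × 3600 + 47 × 60 + 47) = 6467.
Frame index = 6467 × 48 + 15 = 310431.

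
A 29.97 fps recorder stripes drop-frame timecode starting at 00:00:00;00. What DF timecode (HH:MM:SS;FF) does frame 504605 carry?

Ten DF minutes hold 17982 frames, so frame 504605 lies in block 28 (frames 503496–521477) with 1109 frames into that block.
The block's first minute is 1800 frames and the rest 1798 each; 1109 frames reaches minute 0, so 28 × 18 + 0 × 2 = 504 labels have been skipped so far.
Adding those back, label number 504605 + 504 = 505109 at 30 labels/s is 16836 s + 29 f = 4 h 40 min 36 s frame 29, i.e. 04:40:36;29.

04:40:36;29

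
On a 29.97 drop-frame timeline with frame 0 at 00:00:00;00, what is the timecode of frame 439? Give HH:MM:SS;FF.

Each 10-minute DF block holds 10 × 60 × 30 − 9 × 2 = 17982 frames. 439 ÷ 17982 → 0 full blocks, remainder 439.
Within the partial block the first minute is 1800 frames and each further minute 1798, so 0 further minute boundaries passed. Total skipped labels = 18 × 0 + 2 × 0 = 0.
Non-drop label index = 439 + 0 = 439; at 30 labels/s that is 00:00:14:19, i.e. DF 00:00:14;19.

00:00:14;19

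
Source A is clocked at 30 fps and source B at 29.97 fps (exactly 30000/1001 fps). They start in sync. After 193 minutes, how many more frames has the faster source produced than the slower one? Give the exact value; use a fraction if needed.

193 min = 11580 s.
A emits 30 × 11580 = 347400 frames; B emits 30000/1001 × 11580 = 347400000/1001.
Difference = 347400/1001 frames (≈ 347.0529); B is behind A.

347400/1001 frames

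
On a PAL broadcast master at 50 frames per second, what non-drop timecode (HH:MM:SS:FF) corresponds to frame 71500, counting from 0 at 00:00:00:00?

71500 ÷ 50 = 1430 full seconds, remainder 0 frames.
1430 s = 0 h 23 min 50 s.
Timecode: 00:23:50:00.

00:23:50:00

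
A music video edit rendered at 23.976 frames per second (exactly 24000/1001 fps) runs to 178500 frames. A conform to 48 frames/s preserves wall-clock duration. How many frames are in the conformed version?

357357 frames

Target frames = source frames × (target rate / source rate) = 178500 × (48)/(24000/1001) = 178500 × 1001/500 = 357357.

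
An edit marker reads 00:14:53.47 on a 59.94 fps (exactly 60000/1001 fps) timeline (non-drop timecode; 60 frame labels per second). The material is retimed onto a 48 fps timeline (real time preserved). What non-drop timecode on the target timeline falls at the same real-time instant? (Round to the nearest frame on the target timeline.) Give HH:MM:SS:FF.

Source frame index: (0×3600 + 14×60 + 53) × 60 + 47 = 53627.
Real time: 53627 / (60000/1001) = 53680627/60000 s.
Target frame: (53680627/60000) × (48) = 53680627/1250 ≈ 42944.502 → 42945.
At 48 labels/s: frame 42945 → 00:14:54:33.

00:14:54:33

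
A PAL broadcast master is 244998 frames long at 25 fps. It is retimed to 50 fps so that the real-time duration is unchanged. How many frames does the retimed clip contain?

Target frames = source frames × (target rate / source rate) = 244998 × (50)/(25) = 244998 × 2 = 489996.

489996 frames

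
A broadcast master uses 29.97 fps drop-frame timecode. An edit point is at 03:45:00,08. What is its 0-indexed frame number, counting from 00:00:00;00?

As if non-drop at 30 labels/s: (3 × 3600 + 45 × 60 + 0) × 30 + 8 = 405008.
Minute boundaries passed: 225; those not divisible by 10: 225 − 22 = 203; dropped labels = 2 × 203 = 406.
Actual frame index = 405008 − 406 = 404602.

404602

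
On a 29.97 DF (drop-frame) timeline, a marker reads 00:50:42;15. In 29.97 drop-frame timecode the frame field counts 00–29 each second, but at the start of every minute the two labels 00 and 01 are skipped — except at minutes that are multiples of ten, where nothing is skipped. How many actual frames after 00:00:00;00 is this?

91185

As if non-drop at 30 labels/s: (0 × 3600 + 50 × 60 + 42) × 30 + 15 = 91275.
Minute boundaries passed: 50; those not divisible by 10: 50 − 5 = 45; dropped labels = 2 × 45 = 90.
Actual frame index = 91275 − 90 = 91185.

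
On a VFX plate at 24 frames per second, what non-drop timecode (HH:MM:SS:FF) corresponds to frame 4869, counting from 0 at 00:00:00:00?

00:03:22:21

4869 ÷ 24 = 202 full seconds, remainder 21 frames.
202 s = 0 h 3 min 22 s.
Timecode: 00:03:22:21.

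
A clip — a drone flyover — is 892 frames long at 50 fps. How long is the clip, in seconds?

17.84 seconds

Running time = 892 / (50) = 17.84 s.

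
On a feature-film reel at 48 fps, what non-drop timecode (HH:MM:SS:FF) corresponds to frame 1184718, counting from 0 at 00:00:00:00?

1184718 ÷ 48 = 24681 full seconds, remainder 30 frames.
24681 s = 6 h 51 min 21 s.
Timecode: 06:51:21:30.

06:51:21:30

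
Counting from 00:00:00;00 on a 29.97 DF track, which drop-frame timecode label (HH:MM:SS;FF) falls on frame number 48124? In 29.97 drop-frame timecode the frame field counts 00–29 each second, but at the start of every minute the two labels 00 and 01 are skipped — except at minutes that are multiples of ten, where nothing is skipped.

00:26:45;22

Ten DF minutes hold 17982 frames, so frame 48124 lies in block 2 (frames 35964–53945) with 12160 frames into that block.
The block's first minute is 1800 frames and the rest 1798 each; 12160 frames reaches minute 6, so 2 × 18 + 6 × 2 = 48 labels have been skipped so far.
Adding those back, label number 48124 + 48 = 48172 at 30 labels/s is 1605 s + 22 f = 0 h 26 min 45 s frame 22, i.e. 00:26:45;22.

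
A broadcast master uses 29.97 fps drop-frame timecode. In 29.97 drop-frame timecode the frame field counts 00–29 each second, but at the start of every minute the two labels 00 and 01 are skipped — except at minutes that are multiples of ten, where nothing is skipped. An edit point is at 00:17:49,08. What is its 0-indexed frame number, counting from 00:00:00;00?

Complete 10-minute blocks: 1, each 17982 frames → 17982.
Remaining 7 whole minutes in the current block: 1800 + 6 × 1798 = 12588 frames.
Within the current minute: 49 × 30 + 8 − 2 = 1476 (labels ;00/;01 skipped at this minute). Total = 17982 + 12588 + 1476 = 32046.

32046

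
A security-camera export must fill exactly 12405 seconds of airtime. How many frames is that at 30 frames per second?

372150 frames

Frames = 12405 × 30 = 372150.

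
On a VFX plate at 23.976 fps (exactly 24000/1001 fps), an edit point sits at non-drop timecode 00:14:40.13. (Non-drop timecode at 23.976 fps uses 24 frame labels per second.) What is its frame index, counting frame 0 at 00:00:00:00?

frame 21133

Total seconds to the label: (0 × 3600 + 14 × 60 + 40) = 880.
Frame index = 880 × 24 + 13 = 21133.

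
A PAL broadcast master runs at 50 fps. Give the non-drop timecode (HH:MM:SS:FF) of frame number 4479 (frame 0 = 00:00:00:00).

4479 ÷ 50 = 89 full seconds, remainder 29 frames.
89 s = 0 h 1 min 29 s.
Timecode: 00:01:29:29.

00:01:29:29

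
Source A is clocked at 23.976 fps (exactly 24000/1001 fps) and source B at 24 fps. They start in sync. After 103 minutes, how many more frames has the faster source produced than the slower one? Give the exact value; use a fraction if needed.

148320/1001 frames

103 min = 6180 s.
A emits 24000/1001 × 6180 = 148320000/1001 frames; B emits 24 × 6180 = 148320.
Difference = 148320/1001 frames (≈ 148.1718); B is ahead of A.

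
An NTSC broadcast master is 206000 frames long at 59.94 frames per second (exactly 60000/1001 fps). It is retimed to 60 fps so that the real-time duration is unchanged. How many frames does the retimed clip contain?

206206 frames

Target frames = source frames × (target rate / source rate) = 206000 × (60)/(60000/1001) = 206000 × 1001/1000 = 206206.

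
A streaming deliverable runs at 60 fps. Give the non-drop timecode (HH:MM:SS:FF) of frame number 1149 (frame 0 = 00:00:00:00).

1149 ÷ 60 = 19 full seconds, remainder 9 frames.
19 s = 0 h 0 min 19 s.
Timecode: 00:00:19:09.

00:00:19:09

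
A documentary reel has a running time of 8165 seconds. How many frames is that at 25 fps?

204125 frames

Frames = 8165 × 25 = 204125.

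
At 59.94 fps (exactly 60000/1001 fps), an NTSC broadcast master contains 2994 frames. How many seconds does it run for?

49.9499 seconds

Running time = 2994 / (60000/1001) = 49.9499 s.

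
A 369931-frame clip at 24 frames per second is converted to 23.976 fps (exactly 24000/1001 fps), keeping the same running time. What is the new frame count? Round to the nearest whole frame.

369561 frames

Frames at target rate = 369931 × (24000/1001) / (24) = 369931000/1001 ≈ 369561.439.
Nearest whole frame: 369561.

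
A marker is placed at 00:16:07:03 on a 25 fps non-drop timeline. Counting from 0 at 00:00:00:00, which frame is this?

Total seconds to the label: (0 × 3600 + 16 × 60 + 7) = 967.
Frame index = 967 × 25 + 3 = 24178.

frame 24178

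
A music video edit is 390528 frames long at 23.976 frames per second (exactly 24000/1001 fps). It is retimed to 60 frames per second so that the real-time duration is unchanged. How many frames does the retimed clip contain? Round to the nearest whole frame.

977296 frames

Frames at target rate = 390528 × (60) / (24000/1001) = 24432408/25 ≈ 977296.320.
Nearest whole frame: 977296.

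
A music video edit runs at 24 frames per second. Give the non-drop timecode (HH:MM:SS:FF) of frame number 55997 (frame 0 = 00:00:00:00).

00:38:53:05

55997 ÷ 24 = 2333 full seconds, remainder 5 frames.
2333 s = 0 h 38 min 53 s.
Timecode: 00:38:53:05.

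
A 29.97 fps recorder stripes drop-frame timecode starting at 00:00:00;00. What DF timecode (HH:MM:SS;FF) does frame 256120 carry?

02:22:25;26

Each 10-minute DF block holds 10 × 60 × 30 − 9 × 2 = 17982 frames. 256120 ÷ 17982 → 14 full blocks, remainder 4372.
Within the partial block the first minute is 1800 frames and each further minute 1798, so 2 further minute boundaries passed. Total skipped labels = 18 × 14 + 2 × 2 = 256.
Non-drop label index = 256120 + 256 = 256376; at 30 labels/s that is 02:22:25:26, i.e. DF 02:22:25;26.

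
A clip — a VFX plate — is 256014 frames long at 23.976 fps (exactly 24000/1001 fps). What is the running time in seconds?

Running time = 256014 / (24000/1001) = 10677.91725 s.

10677.91725 seconds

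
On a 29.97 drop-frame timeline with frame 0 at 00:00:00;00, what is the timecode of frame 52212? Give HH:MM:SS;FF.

Ten DF minutes hold 17982 frames, so frame 52212 lies in block 2 (frames 35964–53945) with 16248 frames into that block.
The block's first minute is 1800 frames and the rest 1798 each; 16248 frames reaches minute 9, so 2 × 18 + 9 × 2 = 54 labels have been skipped so far.
Adding those back, label number 52212 + 54 = 52266 at 30 labels/s is 1742 s + 6 f = 0 h 29 min 2 s frame 6, i.e. 00:29:02;06.

00:29:02;06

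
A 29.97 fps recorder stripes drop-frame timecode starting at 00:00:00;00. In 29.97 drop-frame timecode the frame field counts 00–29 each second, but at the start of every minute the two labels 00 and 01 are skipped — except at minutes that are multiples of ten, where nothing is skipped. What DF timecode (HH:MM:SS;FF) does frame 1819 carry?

Each 10-minute DF block holds 10 × 60 × 30 − 9 × 2 = 17982 frames. 1819 ÷ 17982 → 0 full blocks, remainder 1819.
Within the partial block the first minute is 1800 frames and each further minute 1798, so 1 further minute boundary passed. Total skipped labels = 18 × 0 + 2 × 1 = 2.
Non-drop label index = 1819 + 2 = 1821; at 30 labels/s that is 00:01:00:21, i.e. DF 00:01:00;21.

00:01:00;21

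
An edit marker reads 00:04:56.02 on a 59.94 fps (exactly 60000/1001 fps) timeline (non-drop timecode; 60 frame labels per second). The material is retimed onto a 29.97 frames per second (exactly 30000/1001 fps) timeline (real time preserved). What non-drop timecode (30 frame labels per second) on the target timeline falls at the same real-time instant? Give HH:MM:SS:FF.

00:04:56:01

Source frame index: (0×3600 + 4×60 + 56) × 60 + 2 = 17762.
Real time: 17762 / (60000/1001) = 8889881/30000 s.
Target frame: (8889881/30000) × (30000/1001) = 8881.
At 30 labels/s: frame 8881 → 00:04:56:01.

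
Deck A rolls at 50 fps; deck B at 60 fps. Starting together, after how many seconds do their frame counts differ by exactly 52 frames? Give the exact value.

The gap grows by |60 − 50| = 10 frames per second.
Time for a 52-frame gap: 52 ÷ (10) = 5.2 s.

5.2 seconds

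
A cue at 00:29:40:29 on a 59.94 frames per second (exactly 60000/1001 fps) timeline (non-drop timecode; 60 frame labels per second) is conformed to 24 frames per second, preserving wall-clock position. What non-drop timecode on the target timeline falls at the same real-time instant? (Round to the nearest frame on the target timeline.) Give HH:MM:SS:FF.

Source frame index: (0×3600 + 29×60 + 40) × 60 + 29 = 106829.
Real time: 106829 / (60000/1001) = 106935829/60000 s.
Target frame: (106935829/60000) × (24) = 106935829/2500 ≈ 42774.332 → 42774.
At 24 labels/s: frame 42774 → 00:29:42:06.

00:29:42:06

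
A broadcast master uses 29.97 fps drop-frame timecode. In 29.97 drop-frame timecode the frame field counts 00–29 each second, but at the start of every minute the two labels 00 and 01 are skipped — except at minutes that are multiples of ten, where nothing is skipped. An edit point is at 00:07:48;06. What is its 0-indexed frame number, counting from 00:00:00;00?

Complete 10-minute blocks: 0, each 17982 frames → 0.
Remaining 7 whole minutes in the current block: 1800 + 6 × 1798 = 12588 frames.
Within the current minute: 48 × 30 + 6 − 2 = 1444 (labels ;00/;01 skipped at this minute). Total = 0 + 12588 + 1444 = 14032.

14032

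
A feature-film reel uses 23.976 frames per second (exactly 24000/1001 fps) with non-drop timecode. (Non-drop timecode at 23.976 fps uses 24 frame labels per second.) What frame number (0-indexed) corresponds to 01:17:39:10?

frame 111826

Total seconds to the label: (1 × 3600 + 17 × 60 + 39) = 4659.
Frame index = 4659 × 24 + 10 = 111826.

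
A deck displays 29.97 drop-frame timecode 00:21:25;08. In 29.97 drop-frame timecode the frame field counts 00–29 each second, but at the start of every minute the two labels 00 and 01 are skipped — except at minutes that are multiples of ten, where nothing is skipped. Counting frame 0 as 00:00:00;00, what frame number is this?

As if non-drop at 30 labels/s: (0 × 3600 + 21 × 60 + 25) × 30 + 8 = 38558.
Minute boundaries passed: 21; those not divisible by 10: 21 − 2 = 19; dropped labels = 2 × 19 = 38.
Actual frame index = 38558 − 38 = 38520.

38520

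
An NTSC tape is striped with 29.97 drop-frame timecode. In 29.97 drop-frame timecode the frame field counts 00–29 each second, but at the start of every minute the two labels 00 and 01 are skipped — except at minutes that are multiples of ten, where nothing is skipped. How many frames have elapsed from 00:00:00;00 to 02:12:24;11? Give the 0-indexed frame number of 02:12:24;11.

238093

Complete 10-minute blocks: 13, each 17982 frames → 233766.
Remaining 2 whole minutes in the current block: 1800 + 1 × 1798 = 3598 frames.
Within the current minute: 24 × 30 + 11 − 2 = 729 (labels ;00/;01 skipped at this minute). Total = 233766 + 3598 + 729 = 238093.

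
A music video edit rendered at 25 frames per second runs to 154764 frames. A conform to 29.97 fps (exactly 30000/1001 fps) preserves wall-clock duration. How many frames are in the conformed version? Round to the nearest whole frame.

Frames at target rate = 154764 × (30000/1001) / (25) = 185716800/1001 ≈ 185531.269.
Nearest whole frame: 185531.

185531 frames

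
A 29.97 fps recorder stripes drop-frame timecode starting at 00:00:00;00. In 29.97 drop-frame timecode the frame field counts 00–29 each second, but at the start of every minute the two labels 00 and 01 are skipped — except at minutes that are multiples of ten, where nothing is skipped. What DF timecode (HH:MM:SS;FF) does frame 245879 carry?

02:16:44;05

Ten DF minutes hold 17982 frames, so frame 245879 lies in block 13 (frames 233766–251747) with 12113 frames into that block.
The block's first minute is 1800 frames and the rest 1798 each; 12113 frames reaches minute 6, so 13 × 18 + 6 × 2 = 246 labels have been skipped so far.
Adding those back, label number 245879 + 246 = 246125 at 30 labels/s is 8204 s + 5 f = 2 h 16 min 44 s frame 5, i.e. 02:16:44;05.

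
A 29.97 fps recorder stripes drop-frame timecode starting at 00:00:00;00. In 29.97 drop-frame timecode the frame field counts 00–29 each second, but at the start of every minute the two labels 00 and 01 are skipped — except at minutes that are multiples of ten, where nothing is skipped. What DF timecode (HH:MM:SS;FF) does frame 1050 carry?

00:00:35;00

Each 10-minute DF block holds 10 × 60 × 30 − 9 × 2 = 17982 frames. 1050 ÷ 17982 → 0 full blocks, remainder 1050.
Within the partial block the first minute is 1800 frames and each further minute 1798, so 0 further minute boundaries passed. Total skipped labels = 18 × 0 + 2 × 0 = 0.
Non-drop label index = 1050 + 0 = 1050; at 30 labels/s that is 00:00:35:00, i.e. DF 00:00:35;00.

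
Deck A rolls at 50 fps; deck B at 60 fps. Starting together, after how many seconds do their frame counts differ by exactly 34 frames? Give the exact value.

3.4 seconds

The gap grows by |60 − 50| = 10 frames per second.
Time for a 34-frame gap: 34 ÷ (10) = 3.4 s.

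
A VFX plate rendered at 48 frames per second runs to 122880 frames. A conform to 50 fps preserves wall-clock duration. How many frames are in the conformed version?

Target frames = source frames × (target rate / source rate) = 122880 × (50)/(48) = 122880 × 25/24 = 128000.

128000 frames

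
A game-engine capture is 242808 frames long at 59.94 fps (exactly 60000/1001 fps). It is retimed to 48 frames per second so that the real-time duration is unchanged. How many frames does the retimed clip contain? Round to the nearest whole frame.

Frames at target rate = 242808 × (48) / (60000/1001) = 121525404/625 ≈ 194440.646.
Nearest whole frame: 194441.

194441 frames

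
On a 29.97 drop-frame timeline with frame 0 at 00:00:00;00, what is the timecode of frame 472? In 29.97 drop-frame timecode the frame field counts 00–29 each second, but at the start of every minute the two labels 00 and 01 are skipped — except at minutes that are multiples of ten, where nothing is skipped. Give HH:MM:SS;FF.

Each 10-minute DF block holds 10 × 60 × 30 − 9 × 2 = 17982 frames. 472 ÷ 17982 → 0 full blocks, remainder 472.
Within the partial block the first minute is 1800 frames and each further minute 1798, so 0 further minute boundaries passed. Total skipped labels = 18 × 0 + 2 × 0 = 0.
Non-drop label index = 472 + 0 = 472; at 30 labels/s that is 00:00:15:22, i.e. DF 00:00:15;22.

00:00:15;22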